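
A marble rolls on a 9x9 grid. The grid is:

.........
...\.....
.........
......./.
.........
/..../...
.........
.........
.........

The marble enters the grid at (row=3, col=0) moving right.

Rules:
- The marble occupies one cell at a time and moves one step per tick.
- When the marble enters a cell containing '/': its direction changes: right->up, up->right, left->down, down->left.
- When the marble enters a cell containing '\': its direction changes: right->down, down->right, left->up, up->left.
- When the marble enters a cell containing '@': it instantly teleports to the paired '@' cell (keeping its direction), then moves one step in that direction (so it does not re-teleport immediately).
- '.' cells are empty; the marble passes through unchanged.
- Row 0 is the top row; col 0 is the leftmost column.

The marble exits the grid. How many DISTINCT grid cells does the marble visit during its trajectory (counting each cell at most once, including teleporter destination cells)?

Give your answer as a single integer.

Step 1: enter (3,0), '.' pass, move right to (3,1)
Step 2: enter (3,1), '.' pass, move right to (3,2)
Step 3: enter (3,2), '.' pass, move right to (3,3)
Step 4: enter (3,3), '.' pass, move right to (3,4)
Step 5: enter (3,4), '.' pass, move right to (3,5)
Step 6: enter (3,5), '.' pass, move right to (3,6)
Step 7: enter (3,6), '.' pass, move right to (3,7)
Step 8: enter (3,7), '/' deflects right->up, move up to (2,7)
Step 9: enter (2,7), '.' pass, move up to (1,7)
Step 10: enter (1,7), '.' pass, move up to (0,7)
Step 11: enter (0,7), '.' pass, move up to (-1,7)
Step 12: at (-1,7) — EXIT via top edge, pos 7
Distinct cells visited: 11 (path length 11)

Answer: 11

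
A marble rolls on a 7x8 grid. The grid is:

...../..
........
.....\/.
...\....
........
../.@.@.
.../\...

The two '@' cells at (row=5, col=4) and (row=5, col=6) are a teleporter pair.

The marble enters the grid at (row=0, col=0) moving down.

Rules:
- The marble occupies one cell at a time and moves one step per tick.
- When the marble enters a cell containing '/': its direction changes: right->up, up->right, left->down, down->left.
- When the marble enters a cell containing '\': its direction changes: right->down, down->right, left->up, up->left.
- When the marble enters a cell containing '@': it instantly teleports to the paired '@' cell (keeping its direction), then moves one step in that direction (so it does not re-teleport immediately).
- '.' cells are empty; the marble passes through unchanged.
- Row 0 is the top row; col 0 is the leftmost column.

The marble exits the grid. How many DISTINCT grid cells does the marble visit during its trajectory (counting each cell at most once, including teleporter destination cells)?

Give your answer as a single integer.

Answer: 7

Derivation:
Step 1: enter (0,0), '.' pass, move down to (1,0)
Step 2: enter (1,0), '.' pass, move down to (2,0)
Step 3: enter (2,0), '.' pass, move down to (3,0)
Step 4: enter (3,0), '.' pass, move down to (4,0)
Step 5: enter (4,0), '.' pass, move down to (5,0)
Step 6: enter (5,0), '.' pass, move down to (6,0)
Step 7: enter (6,0), '.' pass, move down to (7,0)
Step 8: at (7,0) — EXIT via bottom edge, pos 0
Distinct cells visited: 7 (path length 7)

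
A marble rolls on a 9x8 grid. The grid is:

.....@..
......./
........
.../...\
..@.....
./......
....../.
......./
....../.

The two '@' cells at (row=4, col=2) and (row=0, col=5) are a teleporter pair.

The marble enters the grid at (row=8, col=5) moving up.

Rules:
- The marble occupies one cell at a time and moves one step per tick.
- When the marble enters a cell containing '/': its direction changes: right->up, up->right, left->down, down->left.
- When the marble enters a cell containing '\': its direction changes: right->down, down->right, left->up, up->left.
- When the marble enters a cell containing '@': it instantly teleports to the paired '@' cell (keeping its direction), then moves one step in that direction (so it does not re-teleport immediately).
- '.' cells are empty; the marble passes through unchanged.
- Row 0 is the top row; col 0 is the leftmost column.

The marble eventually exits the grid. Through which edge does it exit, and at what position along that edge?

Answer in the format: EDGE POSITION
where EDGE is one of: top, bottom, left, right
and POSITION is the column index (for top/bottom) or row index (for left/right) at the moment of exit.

Step 1: enter (8,5), '.' pass, move up to (7,5)
Step 2: enter (7,5), '.' pass, move up to (6,5)
Step 3: enter (6,5), '.' pass, move up to (5,5)
Step 4: enter (5,5), '.' pass, move up to (4,5)
Step 5: enter (4,5), '.' pass, move up to (3,5)
Step 6: enter (3,5), '.' pass, move up to (2,5)
Step 7: enter (2,5), '.' pass, move up to (1,5)
Step 8: enter (1,5), '.' pass, move up to (0,5)
Step 9: enter (0,5), '@' teleport (0,5)->(4,2), also enter (4,2), move up to (3,2)
Step 10: enter (3,2), '.' pass, move up to (2,2)
Step 11: enter (2,2), '.' pass, move up to (1,2)
Step 12: enter (1,2), '.' pass, move up to (0,2)
Step 13: enter (0,2), '.' pass, move up to (-1,2)
Step 14: at (-1,2) — EXIT via top edge, pos 2

Answer: top 2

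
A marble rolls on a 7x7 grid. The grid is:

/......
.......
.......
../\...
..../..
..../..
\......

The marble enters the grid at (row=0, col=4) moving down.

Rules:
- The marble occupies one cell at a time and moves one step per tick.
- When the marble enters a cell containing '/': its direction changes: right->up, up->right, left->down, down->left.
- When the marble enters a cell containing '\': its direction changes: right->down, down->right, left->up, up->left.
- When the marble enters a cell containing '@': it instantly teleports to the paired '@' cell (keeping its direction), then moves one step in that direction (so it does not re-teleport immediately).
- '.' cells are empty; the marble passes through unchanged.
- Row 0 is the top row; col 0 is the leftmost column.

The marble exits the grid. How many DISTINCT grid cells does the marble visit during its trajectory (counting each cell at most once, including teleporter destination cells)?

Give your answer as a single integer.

Step 1: enter (0,4), '.' pass, move down to (1,4)
Step 2: enter (1,4), '.' pass, move down to (2,4)
Step 3: enter (2,4), '.' pass, move down to (3,4)
Step 4: enter (3,4), '.' pass, move down to (4,4)
Step 5: enter (4,4), '/' deflects down->left, move left to (4,3)
Step 6: enter (4,3), '.' pass, move left to (4,2)
Step 7: enter (4,2), '.' pass, move left to (4,1)
Step 8: enter (4,1), '.' pass, move left to (4,0)
Step 9: enter (4,0), '.' pass, move left to (4,-1)
Step 10: at (4,-1) — EXIT via left edge, pos 4
Distinct cells visited: 9 (path length 9)

Answer: 9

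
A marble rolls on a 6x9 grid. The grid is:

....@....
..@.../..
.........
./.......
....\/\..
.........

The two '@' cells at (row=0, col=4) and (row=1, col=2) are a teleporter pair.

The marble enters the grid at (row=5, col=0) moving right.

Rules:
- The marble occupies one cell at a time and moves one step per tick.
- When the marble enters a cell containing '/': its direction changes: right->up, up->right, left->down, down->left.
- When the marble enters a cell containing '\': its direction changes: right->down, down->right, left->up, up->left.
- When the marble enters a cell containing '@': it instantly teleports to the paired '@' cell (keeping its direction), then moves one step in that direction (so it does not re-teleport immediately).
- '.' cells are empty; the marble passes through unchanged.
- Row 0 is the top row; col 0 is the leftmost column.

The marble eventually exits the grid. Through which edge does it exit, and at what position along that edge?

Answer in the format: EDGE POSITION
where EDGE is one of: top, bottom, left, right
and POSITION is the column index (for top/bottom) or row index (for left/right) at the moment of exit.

Step 1: enter (5,0), '.' pass, move right to (5,1)
Step 2: enter (5,1), '.' pass, move right to (5,2)
Step 3: enter (5,2), '.' pass, move right to (5,3)
Step 4: enter (5,3), '.' pass, move right to (5,4)
Step 5: enter (5,4), '.' pass, move right to (5,5)
Step 6: enter (5,5), '.' pass, move right to (5,6)
Step 7: enter (5,6), '.' pass, move right to (5,7)
Step 8: enter (5,7), '.' pass, move right to (5,8)
Step 9: enter (5,8), '.' pass, move right to (5,9)
Step 10: at (5,9) — EXIT via right edge, pos 5

Answer: right 5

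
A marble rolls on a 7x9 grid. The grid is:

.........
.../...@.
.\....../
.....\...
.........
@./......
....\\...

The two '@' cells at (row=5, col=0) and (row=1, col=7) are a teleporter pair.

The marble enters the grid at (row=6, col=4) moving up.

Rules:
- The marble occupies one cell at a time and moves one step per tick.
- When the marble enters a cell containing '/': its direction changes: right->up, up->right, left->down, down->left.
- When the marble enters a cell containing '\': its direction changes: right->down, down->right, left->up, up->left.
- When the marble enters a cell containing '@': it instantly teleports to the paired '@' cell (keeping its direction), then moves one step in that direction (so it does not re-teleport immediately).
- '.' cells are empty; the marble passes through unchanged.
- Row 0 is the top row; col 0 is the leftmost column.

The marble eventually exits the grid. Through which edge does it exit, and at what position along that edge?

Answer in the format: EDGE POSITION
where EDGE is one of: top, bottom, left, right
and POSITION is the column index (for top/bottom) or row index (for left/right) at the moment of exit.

Answer: left 6

Derivation:
Step 1: enter (6,4), '\' deflects up->left, move left to (6,3)
Step 2: enter (6,3), '.' pass, move left to (6,2)
Step 3: enter (6,2), '.' pass, move left to (6,1)
Step 4: enter (6,1), '.' pass, move left to (6,0)
Step 5: enter (6,0), '.' pass, move left to (6,-1)
Step 6: at (6,-1) — EXIT via left edge, pos 6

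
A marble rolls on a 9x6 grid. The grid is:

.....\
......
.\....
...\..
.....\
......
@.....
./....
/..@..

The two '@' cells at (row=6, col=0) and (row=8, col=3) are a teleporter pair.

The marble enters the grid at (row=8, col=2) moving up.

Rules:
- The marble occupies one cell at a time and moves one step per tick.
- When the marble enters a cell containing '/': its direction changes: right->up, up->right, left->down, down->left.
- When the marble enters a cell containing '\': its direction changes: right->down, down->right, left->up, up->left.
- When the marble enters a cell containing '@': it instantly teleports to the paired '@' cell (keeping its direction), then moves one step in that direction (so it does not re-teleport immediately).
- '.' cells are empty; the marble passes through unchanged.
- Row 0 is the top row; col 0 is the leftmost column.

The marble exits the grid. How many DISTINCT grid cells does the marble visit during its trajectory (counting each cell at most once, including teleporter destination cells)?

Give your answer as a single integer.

Step 1: enter (8,2), '.' pass, move up to (7,2)
Step 2: enter (7,2), '.' pass, move up to (6,2)
Step 3: enter (6,2), '.' pass, move up to (5,2)
Step 4: enter (5,2), '.' pass, move up to (4,2)
Step 5: enter (4,2), '.' pass, move up to (3,2)
Step 6: enter (3,2), '.' pass, move up to (2,2)
Step 7: enter (2,2), '.' pass, move up to (1,2)
Step 8: enter (1,2), '.' pass, move up to (0,2)
Step 9: enter (0,2), '.' pass, move up to (-1,2)
Step 10: at (-1,2) — EXIT via top edge, pos 2
Distinct cells visited: 9 (path length 9)

Answer: 9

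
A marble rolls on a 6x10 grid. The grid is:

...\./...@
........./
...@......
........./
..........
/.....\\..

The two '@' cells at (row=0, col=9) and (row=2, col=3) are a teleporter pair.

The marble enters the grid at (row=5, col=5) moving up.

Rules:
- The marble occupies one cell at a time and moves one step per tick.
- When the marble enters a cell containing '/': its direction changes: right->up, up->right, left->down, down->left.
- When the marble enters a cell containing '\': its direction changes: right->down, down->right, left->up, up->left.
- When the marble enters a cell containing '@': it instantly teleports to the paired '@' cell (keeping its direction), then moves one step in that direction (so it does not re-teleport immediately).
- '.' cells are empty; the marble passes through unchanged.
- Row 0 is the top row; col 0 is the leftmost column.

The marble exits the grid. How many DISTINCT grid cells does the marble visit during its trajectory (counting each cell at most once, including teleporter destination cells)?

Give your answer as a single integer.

Step 1: enter (5,5), '.' pass, move up to (4,5)
Step 2: enter (4,5), '.' pass, move up to (3,5)
Step 3: enter (3,5), '.' pass, move up to (2,5)
Step 4: enter (2,5), '.' pass, move up to (1,5)
Step 5: enter (1,5), '.' pass, move up to (0,5)
Step 6: enter (0,5), '/' deflects up->right, move right to (0,6)
Step 7: enter (0,6), '.' pass, move right to (0,7)
Step 8: enter (0,7), '.' pass, move right to (0,8)
Step 9: enter (0,8), '.' pass, move right to (0,9)
Step 10: enter (0,9), '@' teleport (0,9)->(2,3), also enter (2,3), move right to (2,4)
Step 11: enter (2,4), '.' pass, move right to (2,5)
Step 12: enter (2,5), '.' pass, move right to (2,6)
Step 13: enter (2,6), '.' pass, move right to (2,7)
Step 14: enter (2,7), '.' pass, move right to (2,8)
Step 15: enter (2,8), '.' pass, move right to (2,9)
Step 16: enter (2,9), '.' pass, move right to (2,10)
Step 17: at (2,10) — EXIT via right edge, pos 2
Distinct cells visited: 16 (path length 17)

Answer: 16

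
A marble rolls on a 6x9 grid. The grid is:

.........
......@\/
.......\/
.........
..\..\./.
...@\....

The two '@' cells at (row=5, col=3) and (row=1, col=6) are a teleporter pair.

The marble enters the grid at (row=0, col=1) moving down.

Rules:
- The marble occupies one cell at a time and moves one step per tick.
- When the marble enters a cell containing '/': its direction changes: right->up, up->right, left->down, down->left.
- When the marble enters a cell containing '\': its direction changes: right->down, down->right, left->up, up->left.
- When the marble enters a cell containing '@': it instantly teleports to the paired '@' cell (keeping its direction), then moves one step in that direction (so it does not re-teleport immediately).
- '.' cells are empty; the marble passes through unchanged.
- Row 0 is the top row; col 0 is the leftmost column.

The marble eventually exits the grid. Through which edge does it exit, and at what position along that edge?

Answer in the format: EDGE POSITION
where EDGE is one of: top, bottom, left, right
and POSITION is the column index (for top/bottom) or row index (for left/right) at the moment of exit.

Answer: bottom 1

Derivation:
Step 1: enter (0,1), '.' pass, move down to (1,1)
Step 2: enter (1,1), '.' pass, move down to (2,1)
Step 3: enter (2,1), '.' pass, move down to (3,1)
Step 4: enter (3,1), '.' pass, move down to (4,1)
Step 5: enter (4,1), '.' pass, move down to (5,1)
Step 6: enter (5,1), '.' pass, move down to (6,1)
Step 7: at (6,1) — EXIT via bottom edge, pos 1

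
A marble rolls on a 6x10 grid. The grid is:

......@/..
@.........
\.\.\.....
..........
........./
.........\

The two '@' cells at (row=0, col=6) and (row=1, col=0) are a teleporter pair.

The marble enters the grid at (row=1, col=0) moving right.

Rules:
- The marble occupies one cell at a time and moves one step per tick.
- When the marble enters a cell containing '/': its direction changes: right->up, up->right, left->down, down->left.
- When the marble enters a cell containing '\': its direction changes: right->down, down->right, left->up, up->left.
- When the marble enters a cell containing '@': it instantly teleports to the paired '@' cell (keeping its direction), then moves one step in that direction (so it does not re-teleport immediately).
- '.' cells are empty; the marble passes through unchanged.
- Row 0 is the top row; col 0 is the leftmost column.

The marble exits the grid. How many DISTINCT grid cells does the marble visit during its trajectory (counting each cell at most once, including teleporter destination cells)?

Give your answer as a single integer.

Answer: 3

Derivation:
Step 1: enter (1,0), '@' teleport (1,0)->(0,6), also enter (0,6), move right to (0,7)
Step 2: enter (0,7), '/' deflects right->up, move up to (-1,7)
Step 3: at (-1,7) — EXIT via top edge, pos 7
Distinct cells visited: 3 (path length 3)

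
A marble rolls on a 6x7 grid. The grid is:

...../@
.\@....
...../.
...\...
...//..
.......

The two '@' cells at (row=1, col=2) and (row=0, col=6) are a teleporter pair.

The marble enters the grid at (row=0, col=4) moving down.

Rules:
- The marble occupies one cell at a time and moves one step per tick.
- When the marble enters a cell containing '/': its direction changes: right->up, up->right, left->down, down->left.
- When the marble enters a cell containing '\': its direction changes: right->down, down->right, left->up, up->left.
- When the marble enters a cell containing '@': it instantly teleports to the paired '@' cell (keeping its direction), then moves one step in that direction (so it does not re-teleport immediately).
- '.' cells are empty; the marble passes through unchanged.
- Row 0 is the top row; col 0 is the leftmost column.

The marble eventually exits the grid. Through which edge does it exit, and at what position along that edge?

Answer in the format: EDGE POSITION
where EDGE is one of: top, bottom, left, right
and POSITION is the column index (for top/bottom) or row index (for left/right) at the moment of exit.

Answer: bottom 3

Derivation:
Step 1: enter (0,4), '.' pass, move down to (1,4)
Step 2: enter (1,4), '.' pass, move down to (2,4)
Step 3: enter (2,4), '.' pass, move down to (3,4)
Step 4: enter (3,4), '.' pass, move down to (4,4)
Step 5: enter (4,4), '/' deflects down->left, move left to (4,3)
Step 6: enter (4,3), '/' deflects left->down, move down to (5,3)
Step 7: enter (5,3), '.' pass, move down to (6,3)
Step 8: at (6,3) — EXIT via bottom edge, pos 3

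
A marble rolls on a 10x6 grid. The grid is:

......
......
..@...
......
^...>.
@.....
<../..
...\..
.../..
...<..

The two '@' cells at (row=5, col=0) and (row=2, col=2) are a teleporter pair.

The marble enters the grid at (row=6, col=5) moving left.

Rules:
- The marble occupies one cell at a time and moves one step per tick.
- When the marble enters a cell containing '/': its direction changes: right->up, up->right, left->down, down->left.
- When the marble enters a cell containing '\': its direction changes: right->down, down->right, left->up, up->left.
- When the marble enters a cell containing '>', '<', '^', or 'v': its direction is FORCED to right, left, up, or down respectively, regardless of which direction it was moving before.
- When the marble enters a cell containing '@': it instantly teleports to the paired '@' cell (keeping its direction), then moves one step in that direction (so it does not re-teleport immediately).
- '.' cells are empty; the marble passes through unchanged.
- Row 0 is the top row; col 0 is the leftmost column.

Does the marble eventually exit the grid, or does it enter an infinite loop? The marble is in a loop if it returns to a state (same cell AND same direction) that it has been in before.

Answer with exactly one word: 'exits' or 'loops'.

Answer: exits

Derivation:
Step 1: enter (6,5), '.' pass, move left to (6,4)
Step 2: enter (6,4), '.' pass, move left to (6,3)
Step 3: enter (6,3), '/' deflects left->down, move down to (7,3)
Step 4: enter (7,3), '\' deflects down->right, move right to (7,4)
Step 5: enter (7,4), '.' pass, move right to (7,5)
Step 6: enter (7,5), '.' pass, move right to (7,6)
Step 7: at (7,6) — EXIT via right edge, pos 7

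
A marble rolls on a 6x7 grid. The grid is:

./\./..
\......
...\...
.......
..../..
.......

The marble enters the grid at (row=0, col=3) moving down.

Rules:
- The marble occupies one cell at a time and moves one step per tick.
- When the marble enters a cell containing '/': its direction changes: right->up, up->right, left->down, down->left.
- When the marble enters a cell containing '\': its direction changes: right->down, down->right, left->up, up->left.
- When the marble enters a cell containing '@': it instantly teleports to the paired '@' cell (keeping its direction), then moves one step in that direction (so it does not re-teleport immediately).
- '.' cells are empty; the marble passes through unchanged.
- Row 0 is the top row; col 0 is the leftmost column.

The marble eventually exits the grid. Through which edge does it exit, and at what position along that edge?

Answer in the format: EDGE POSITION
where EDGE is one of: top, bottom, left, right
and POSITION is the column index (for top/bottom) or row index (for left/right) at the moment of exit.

Step 1: enter (0,3), '.' pass, move down to (1,3)
Step 2: enter (1,3), '.' pass, move down to (2,3)
Step 3: enter (2,3), '\' deflects down->right, move right to (2,4)
Step 4: enter (2,4), '.' pass, move right to (2,5)
Step 5: enter (2,5), '.' pass, move right to (2,6)
Step 6: enter (2,6), '.' pass, move right to (2,7)
Step 7: at (2,7) — EXIT via right edge, pos 2

Answer: right 2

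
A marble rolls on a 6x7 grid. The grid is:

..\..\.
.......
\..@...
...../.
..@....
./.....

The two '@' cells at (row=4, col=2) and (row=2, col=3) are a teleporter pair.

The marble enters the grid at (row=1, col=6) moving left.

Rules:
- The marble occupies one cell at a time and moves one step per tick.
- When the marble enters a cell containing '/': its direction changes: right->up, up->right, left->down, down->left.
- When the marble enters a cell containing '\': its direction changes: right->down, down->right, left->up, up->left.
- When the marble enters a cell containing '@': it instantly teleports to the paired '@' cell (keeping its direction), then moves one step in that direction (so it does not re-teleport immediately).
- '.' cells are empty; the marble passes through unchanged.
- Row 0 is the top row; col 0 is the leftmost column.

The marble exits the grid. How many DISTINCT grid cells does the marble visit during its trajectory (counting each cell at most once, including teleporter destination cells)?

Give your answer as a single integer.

Step 1: enter (1,6), '.' pass, move left to (1,5)
Step 2: enter (1,5), '.' pass, move left to (1,4)
Step 3: enter (1,4), '.' pass, move left to (1,3)
Step 4: enter (1,3), '.' pass, move left to (1,2)
Step 5: enter (1,2), '.' pass, move left to (1,1)
Step 6: enter (1,1), '.' pass, move left to (1,0)
Step 7: enter (1,0), '.' pass, move left to (1,-1)
Step 8: at (1,-1) — EXIT via left edge, pos 1
Distinct cells visited: 7 (path length 7)

Answer: 7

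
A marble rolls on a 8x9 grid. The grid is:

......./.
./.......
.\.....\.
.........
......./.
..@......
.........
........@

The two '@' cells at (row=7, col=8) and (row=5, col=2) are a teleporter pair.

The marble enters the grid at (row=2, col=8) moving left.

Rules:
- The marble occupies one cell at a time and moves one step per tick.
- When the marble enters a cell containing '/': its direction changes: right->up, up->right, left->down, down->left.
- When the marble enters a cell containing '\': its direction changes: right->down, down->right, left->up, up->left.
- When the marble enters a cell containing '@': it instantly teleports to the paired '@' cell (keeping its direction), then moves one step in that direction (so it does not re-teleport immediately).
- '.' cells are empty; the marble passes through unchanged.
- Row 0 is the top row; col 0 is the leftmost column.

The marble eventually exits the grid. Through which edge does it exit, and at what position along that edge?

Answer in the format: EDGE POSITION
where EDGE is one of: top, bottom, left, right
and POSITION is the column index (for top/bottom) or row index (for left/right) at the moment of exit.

Answer: right 0

Derivation:
Step 1: enter (2,8), '.' pass, move left to (2,7)
Step 2: enter (2,7), '\' deflects left->up, move up to (1,7)
Step 3: enter (1,7), '.' pass, move up to (0,7)
Step 4: enter (0,7), '/' deflects up->right, move right to (0,8)
Step 5: enter (0,8), '.' pass, move right to (0,9)
Step 6: at (0,9) — EXIT via right edge, pos 0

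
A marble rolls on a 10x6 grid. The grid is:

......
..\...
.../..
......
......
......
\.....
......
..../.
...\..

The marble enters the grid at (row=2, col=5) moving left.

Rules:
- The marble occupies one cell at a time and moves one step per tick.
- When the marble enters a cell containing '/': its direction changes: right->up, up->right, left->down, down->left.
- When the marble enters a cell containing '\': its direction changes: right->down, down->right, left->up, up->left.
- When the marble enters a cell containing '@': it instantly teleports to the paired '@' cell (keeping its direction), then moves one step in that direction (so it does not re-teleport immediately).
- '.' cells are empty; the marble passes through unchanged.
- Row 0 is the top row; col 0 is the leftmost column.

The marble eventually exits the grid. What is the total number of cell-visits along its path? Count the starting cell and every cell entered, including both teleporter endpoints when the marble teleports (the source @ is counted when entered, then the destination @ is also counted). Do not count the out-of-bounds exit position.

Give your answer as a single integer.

Answer: 12

Derivation:
Step 1: enter (2,5), '.' pass, move left to (2,4)
Step 2: enter (2,4), '.' pass, move left to (2,3)
Step 3: enter (2,3), '/' deflects left->down, move down to (3,3)
Step 4: enter (3,3), '.' pass, move down to (4,3)
Step 5: enter (4,3), '.' pass, move down to (5,3)
Step 6: enter (5,3), '.' pass, move down to (6,3)
Step 7: enter (6,3), '.' pass, move down to (7,3)
Step 8: enter (7,3), '.' pass, move down to (8,3)
Step 9: enter (8,3), '.' pass, move down to (9,3)
Step 10: enter (9,3), '\' deflects down->right, move right to (9,4)
Step 11: enter (9,4), '.' pass, move right to (9,5)
Step 12: enter (9,5), '.' pass, move right to (9,6)
Step 13: at (9,6) — EXIT via right edge, pos 9
Path length (cell visits): 12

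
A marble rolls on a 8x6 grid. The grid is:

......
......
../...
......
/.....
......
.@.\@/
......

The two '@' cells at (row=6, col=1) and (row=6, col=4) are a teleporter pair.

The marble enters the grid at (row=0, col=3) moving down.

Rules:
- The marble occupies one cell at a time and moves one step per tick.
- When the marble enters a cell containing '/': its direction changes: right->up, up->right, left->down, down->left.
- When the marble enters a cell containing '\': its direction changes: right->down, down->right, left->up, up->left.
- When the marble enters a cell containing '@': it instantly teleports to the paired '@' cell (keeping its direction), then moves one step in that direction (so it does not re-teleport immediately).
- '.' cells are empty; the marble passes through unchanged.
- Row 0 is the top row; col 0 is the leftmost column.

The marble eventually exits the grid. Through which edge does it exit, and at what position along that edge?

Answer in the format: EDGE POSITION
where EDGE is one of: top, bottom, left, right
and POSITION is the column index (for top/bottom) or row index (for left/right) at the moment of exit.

Step 1: enter (0,3), '.' pass, move down to (1,3)
Step 2: enter (1,3), '.' pass, move down to (2,3)
Step 3: enter (2,3), '.' pass, move down to (3,3)
Step 4: enter (3,3), '.' pass, move down to (4,3)
Step 5: enter (4,3), '.' pass, move down to (5,3)
Step 6: enter (5,3), '.' pass, move down to (6,3)
Step 7: enter (6,3), '\' deflects down->right, move right to (6,4)
Step 8: enter (6,4), '@' teleport (6,4)->(6,1), also enter (6,1), move right to (6,2)
Step 9: enter (6,2), '.' pass, move right to (6,3)
Step 10: enter (6,3), '\' deflects right->down, move down to (7,3)
Step 11: enter (7,3), '.' pass, move down to (8,3)
Step 12: at (8,3) — EXIT via bottom edge, pos 3

Answer: bottom 3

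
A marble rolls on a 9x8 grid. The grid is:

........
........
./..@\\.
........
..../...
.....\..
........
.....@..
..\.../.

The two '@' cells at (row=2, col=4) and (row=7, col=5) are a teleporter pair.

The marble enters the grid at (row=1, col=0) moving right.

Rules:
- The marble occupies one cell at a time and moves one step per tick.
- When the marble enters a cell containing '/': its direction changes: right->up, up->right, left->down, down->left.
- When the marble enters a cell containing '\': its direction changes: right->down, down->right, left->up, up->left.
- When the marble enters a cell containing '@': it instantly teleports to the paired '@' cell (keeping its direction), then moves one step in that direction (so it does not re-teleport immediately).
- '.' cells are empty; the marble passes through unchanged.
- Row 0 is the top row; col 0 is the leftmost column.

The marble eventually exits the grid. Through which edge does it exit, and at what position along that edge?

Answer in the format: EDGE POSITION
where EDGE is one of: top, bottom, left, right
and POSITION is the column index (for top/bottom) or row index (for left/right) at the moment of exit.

Answer: right 1

Derivation:
Step 1: enter (1,0), '.' pass, move right to (1,1)
Step 2: enter (1,1), '.' pass, move right to (1,2)
Step 3: enter (1,2), '.' pass, move right to (1,3)
Step 4: enter (1,3), '.' pass, move right to (1,4)
Step 5: enter (1,4), '.' pass, move right to (1,5)
Step 6: enter (1,5), '.' pass, move right to (1,6)
Step 7: enter (1,6), '.' pass, move right to (1,7)
Step 8: enter (1,7), '.' pass, move right to (1,8)
Step 9: at (1,8) — EXIT via right edge, pos 1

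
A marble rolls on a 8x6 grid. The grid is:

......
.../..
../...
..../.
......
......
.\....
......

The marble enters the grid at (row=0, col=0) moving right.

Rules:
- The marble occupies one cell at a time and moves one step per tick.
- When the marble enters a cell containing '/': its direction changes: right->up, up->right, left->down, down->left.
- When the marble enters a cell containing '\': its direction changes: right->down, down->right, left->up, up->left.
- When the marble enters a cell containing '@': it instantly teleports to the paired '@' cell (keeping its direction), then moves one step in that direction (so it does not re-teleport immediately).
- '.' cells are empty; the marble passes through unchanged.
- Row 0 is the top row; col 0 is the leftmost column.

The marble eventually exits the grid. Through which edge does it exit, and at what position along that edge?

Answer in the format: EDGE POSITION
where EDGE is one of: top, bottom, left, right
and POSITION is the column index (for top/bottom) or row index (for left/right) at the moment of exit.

Step 1: enter (0,0), '.' pass, move right to (0,1)
Step 2: enter (0,1), '.' pass, move right to (0,2)
Step 3: enter (0,2), '.' pass, move right to (0,3)
Step 4: enter (0,3), '.' pass, move right to (0,4)
Step 5: enter (0,4), '.' pass, move right to (0,5)
Step 6: enter (0,5), '.' pass, move right to (0,6)
Step 7: at (0,6) — EXIT via right edge, pos 0

Answer: right 0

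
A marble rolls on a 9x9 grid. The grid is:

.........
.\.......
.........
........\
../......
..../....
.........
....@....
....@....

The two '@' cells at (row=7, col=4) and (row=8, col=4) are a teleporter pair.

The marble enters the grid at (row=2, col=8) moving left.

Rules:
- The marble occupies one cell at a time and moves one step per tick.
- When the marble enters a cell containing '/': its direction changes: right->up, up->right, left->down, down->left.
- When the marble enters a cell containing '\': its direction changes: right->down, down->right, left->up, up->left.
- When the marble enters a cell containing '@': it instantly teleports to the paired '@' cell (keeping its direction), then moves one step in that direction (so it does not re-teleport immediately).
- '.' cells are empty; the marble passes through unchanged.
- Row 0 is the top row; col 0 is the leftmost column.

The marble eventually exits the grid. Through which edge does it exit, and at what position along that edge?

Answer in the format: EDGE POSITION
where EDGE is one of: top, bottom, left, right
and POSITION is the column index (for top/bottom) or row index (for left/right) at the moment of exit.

Step 1: enter (2,8), '.' pass, move left to (2,7)
Step 2: enter (2,7), '.' pass, move left to (2,6)
Step 3: enter (2,6), '.' pass, move left to (2,5)
Step 4: enter (2,5), '.' pass, move left to (2,4)
Step 5: enter (2,4), '.' pass, move left to (2,3)
Step 6: enter (2,3), '.' pass, move left to (2,2)
Step 7: enter (2,2), '.' pass, move left to (2,1)
Step 8: enter (2,1), '.' pass, move left to (2,0)
Step 9: enter (2,0), '.' pass, move left to (2,-1)
Step 10: at (2,-1) — EXIT via left edge, pos 2

Answer: left 2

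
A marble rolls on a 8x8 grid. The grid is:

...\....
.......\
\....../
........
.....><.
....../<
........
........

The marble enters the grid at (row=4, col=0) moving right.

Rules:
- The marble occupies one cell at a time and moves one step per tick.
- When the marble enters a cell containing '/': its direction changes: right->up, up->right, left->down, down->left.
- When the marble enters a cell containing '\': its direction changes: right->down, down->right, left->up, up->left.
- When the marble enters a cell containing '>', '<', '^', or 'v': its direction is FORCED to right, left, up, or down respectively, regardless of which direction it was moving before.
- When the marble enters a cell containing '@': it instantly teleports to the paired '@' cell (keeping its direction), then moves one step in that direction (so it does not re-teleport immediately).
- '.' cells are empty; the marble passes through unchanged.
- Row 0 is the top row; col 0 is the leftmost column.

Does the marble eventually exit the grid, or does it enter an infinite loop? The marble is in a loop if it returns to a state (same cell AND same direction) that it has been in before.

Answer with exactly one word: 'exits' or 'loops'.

Step 1: enter (4,0), '.' pass, move right to (4,1)
Step 2: enter (4,1), '.' pass, move right to (4,2)
Step 3: enter (4,2), '.' pass, move right to (4,3)
Step 4: enter (4,3), '.' pass, move right to (4,4)
Step 5: enter (4,4), '.' pass, move right to (4,5)
Step 6: enter (4,5), '>' forces right->right, move right to (4,6)
Step 7: enter (4,6), '<' forces right->left, move left to (4,5)
Step 8: enter (4,5), '>' forces left->right, move right to (4,6)
Step 9: at (4,6) dir=right — LOOP DETECTED (seen before)

Answer: loops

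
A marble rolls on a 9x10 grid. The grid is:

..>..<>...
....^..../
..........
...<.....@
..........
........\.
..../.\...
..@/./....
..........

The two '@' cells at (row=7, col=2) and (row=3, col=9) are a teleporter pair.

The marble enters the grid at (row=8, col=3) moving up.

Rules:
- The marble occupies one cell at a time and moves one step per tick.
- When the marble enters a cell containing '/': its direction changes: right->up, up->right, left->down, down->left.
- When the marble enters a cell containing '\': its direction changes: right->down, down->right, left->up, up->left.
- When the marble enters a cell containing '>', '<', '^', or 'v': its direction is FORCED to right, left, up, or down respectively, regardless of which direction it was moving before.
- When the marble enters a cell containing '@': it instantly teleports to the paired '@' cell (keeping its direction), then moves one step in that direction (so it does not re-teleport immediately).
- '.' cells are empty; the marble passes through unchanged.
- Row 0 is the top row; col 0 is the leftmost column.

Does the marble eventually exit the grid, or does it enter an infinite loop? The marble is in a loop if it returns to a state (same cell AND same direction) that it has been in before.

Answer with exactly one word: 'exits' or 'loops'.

Step 1: enter (8,3), '.' pass, move up to (7,3)
Step 2: enter (7,3), '/' deflects up->right, move right to (7,4)
Step 3: enter (7,4), '.' pass, move right to (7,5)
Step 4: enter (7,5), '/' deflects right->up, move up to (6,5)
Step 5: enter (6,5), '.' pass, move up to (5,5)
Step 6: enter (5,5), '.' pass, move up to (4,5)
Step 7: enter (4,5), '.' pass, move up to (3,5)
Step 8: enter (3,5), '.' pass, move up to (2,5)
Step 9: enter (2,5), '.' pass, move up to (1,5)
Step 10: enter (1,5), '.' pass, move up to (0,5)
Step 11: enter (0,5), '<' forces up->left, move left to (0,4)
Step 12: enter (0,4), '.' pass, move left to (0,3)
Step 13: enter (0,3), '.' pass, move left to (0,2)
Step 14: enter (0,2), '>' forces left->right, move right to (0,3)
Step 15: enter (0,3), '.' pass, move right to (0,4)
Step 16: enter (0,4), '.' pass, move right to (0,5)
Step 17: enter (0,5), '<' forces right->left, move left to (0,4)
Step 18: at (0,4) dir=left — LOOP DETECTED (seen before)

Answer: loops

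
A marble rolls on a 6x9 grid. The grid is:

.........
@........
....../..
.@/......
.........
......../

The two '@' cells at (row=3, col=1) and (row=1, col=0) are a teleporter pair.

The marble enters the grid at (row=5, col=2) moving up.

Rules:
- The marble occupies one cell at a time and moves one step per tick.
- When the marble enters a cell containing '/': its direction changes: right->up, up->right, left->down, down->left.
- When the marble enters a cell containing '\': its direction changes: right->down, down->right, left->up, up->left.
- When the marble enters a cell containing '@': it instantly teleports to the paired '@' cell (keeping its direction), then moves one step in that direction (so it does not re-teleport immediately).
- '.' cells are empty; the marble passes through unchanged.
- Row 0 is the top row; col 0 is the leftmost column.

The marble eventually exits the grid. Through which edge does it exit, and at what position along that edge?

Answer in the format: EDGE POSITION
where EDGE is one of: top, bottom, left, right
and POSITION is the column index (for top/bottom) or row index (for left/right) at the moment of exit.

Step 1: enter (5,2), '.' pass, move up to (4,2)
Step 2: enter (4,2), '.' pass, move up to (3,2)
Step 3: enter (3,2), '/' deflects up->right, move right to (3,3)
Step 4: enter (3,3), '.' pass, move right to (3,4)
Step 5: enter (3,4), '.' pass, move right to (3,5)
Step 6: enter (3,5), '.' pass, move right to (3,6)
Step 7: enter (3,6), '.' pass, move right to (3,7)
Step 8: enter (3,7), '.' pass, move right to (3,8)
Step 9: enter (3,8), '.' pass, move right to (3,9)
Step 10: at (3,9) — EXIT via right edge, pos 3

Answer: right 3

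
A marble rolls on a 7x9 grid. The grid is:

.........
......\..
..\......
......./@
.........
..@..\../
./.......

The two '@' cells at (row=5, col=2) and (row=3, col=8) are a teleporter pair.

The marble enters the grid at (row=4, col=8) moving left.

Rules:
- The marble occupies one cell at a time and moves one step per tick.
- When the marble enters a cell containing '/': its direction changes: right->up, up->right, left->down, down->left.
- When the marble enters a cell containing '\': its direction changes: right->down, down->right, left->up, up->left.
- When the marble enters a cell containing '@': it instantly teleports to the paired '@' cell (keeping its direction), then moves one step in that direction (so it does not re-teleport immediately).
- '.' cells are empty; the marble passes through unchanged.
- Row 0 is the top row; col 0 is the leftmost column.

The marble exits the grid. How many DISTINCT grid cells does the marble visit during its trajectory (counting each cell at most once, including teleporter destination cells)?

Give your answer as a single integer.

Step 1: enter (4,8), '.' pass, move left to (4,7)
Step 2: enter (4,7), '.' pass, move left to (4,6)
Step 3: enter (4,6), '.' pass, move left to (4,5)
Step 4: enter (4,5), '.' pass, move left to (4,4)
Step 5: enter (4,4), '.' pass, move left to (4,3)
Step 6: enter (4,3), '.' pass, move left to (4,2)
Step 7: enter (4,2), '.' pass, move left to (4,1)
Step 8: enter (4,1), '.' pass, move left to (4,0)
Step 9: enter (4,0), '.' pass, move left to (4,-1)
Step 10: at (4,-1) — EXIT via left edge, pos 4
Distinct cells visited: 9 (path length 9)

Answer: 9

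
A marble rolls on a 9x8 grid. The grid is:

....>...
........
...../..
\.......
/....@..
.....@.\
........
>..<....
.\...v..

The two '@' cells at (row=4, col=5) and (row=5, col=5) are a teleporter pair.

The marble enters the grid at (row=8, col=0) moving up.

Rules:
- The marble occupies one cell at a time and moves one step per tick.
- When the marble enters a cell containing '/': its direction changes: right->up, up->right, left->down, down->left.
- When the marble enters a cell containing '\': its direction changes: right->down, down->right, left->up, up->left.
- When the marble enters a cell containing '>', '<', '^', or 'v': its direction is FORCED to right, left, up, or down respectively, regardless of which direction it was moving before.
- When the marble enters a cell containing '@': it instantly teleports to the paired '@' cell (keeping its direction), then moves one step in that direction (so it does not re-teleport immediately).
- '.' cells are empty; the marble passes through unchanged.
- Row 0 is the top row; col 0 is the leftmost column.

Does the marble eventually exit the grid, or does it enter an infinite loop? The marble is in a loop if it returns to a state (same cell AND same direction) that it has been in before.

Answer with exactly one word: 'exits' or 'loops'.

Step 1: enter (8,0), '.' pass, move up to (7,0)
Step 2: enter (7,0), '>' forces up->right, move right to (7,1)
Step 3: enter (7,1), '.' pass, move right to (7,2)
Step 4: enter (7,2), '.' pass, move right to (7,3)
Step 5: enter (7,3), '<' forces right->left, move left to (7,2)
Step 6: enter (7,2), '.' pass, move left to (7,1)
Step 7: enter (7,1), '.' pass, move left to (7,0)
Step 8: enter (7,0), '>' forces left->right, move right to (7,1)
Step 9: at (7,1) dir=right — LOOP DETECTED (seen before)

Answer: loops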